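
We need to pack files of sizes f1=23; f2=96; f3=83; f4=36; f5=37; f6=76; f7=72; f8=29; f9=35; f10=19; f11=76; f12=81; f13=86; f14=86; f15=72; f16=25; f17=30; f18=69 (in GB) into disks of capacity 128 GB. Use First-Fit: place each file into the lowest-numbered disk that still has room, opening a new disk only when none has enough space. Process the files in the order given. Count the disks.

f1 (23 GB) → disk 1 (remaining 105 GB)
f2 (96 GB) → disk 1 (remaining 9 GB)
f3 (83 GB) → disk 2 (remaining 45 GB)
f4 (36 GB) → disk 2 (remaining 9 GB)
f5 (37 GB) → disk 3 (remaining 91 GB)
f6 (76 GB) → disk 3 (remaining 15 GB)
f7 (72 GB) → disk 4 (remaining 56 GB)
f8 (29 GB) → disk 4 (remaining 27 GB)
f9 (35 GB) → disk 5 (remaining 93 GB)
f10 (19 GB) → disk 4 (remaining 8 GB)
f11 (76 GB) → disk 5 (remaining 17 GB)
f12 (81 GB) → disk 6 (remaining 47 GB)
f13 (86 GB) → disk 7 (remaining 42 GB)
f14 (86 GB) → disk 8 (remaining 42 GB)
f15 (72 GB) → disk 9 (remaining 56 GB)
f16 (25 GB) → disk 6 (remaining 22 GB)
f17 (30 GB) → disk 7 (remaining 12 GB)
f18 (69 GB) → disk 10 (remaining 59 GB)
Final disks: [23,96] [83,36] [37,76] [72,29,19] [35,76] [81,25] [86,30] [86] [72] [69].

10 disks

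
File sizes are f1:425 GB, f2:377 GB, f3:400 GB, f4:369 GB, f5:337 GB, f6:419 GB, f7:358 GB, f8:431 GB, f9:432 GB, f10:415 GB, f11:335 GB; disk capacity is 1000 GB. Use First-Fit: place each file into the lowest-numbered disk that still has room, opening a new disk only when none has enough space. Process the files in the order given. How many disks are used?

f1 (425 GB) → disk 1 (remaining 575 GB)
f2 (377 GB) → disk 1 (remaining 198 GB)
f3 (400 GB) → disk 2 (remaining 600 GB)
f4 (369 GB) → disk 2 (remaining 231 GB)
f5 (337 GB) → disk 3 (remaining 663 GB)
f6 (419 GB) → disk 3 (remaining 244 GB)
f7 (358 GB) → disk 4 (remaining 642 GB)
f8 (431 GB) → disk 4 (remaining 211 GB)
f9 (432 GB) → disk 5 (remaining 568 GB)
f10 (415 GB) → disk 5 (remaining 153 GB)
f11 (335 GB) → disk 6 (remaining 665 GB)

6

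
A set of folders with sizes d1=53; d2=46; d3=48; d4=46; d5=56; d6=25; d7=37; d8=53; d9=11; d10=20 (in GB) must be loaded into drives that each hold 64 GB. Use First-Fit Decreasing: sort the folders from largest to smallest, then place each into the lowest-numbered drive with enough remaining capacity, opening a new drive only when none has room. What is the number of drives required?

8

Sorted descending: 56, 53, 53, 48, 46, 46, 37, 25, 20, 11.
drive 1: place 56 GB, 8 GB left
drive 2: place 53 GB, 11 GB left
drive 3: place 53 GB, 11 GB left
drive 4: place 48 GB, 16 GB left
drive 5: place 46 GB, 18 GB left
drive 6: place 46 GB, 18 GB left
drive 7: place 37 GB, 27 GB left
drive 7: place 25 GB, 2 GB left
drive 8: place 20 GB, 44 GB left
drive 2: place 11 GB, 0 GB left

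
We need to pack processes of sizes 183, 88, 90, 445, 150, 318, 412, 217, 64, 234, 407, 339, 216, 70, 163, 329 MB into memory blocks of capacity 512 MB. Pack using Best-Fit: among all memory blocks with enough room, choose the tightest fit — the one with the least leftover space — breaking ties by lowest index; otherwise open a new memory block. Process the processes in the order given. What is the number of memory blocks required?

183 MB → memory block 1 (remaining 329 MB)
88 MB → memory block 1 (remaining 241 MB)
90 MB → memory block 1 (remaining 151 MB)
445 MB → memory block 2 (remaining 67 MB)
150 MB → memory block 1 (remaining 1 MB)
318 MB → memory block 3 (remaining 194 MB)
412 MB → memory block 4 (remaining 100 MB)
217 MB → memory block 5 (remaining 295 MB)
64 MB → memory block 2 (remaining 3 MB)
234 MB → memory block 5 (remaining 61 MB)
407 MB → memory block 6 (remaining 105 MB)
339 MB → memory block 7 (remaining 173 MB)
216 MB → memory block 8 (remaining 296 MB)
70 MB → memory block 4 (remaining 30 MB)
163 MB → memory block 7 (remaining 10 MB)
329 MB → memory block 9 (remaining 183 MB)
Final memory blocks: [183,88,90,150] [445,64] [318] [412,70] [217,234] [407] [339,163] [216] [329].

9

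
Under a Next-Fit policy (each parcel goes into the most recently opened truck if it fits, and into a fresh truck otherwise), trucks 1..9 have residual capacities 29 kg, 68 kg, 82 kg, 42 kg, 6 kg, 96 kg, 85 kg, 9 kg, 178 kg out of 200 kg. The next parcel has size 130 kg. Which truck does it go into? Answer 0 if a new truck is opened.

Next-Fit only looks at truck 9, which has 178 kg free.
130 kg fits there.

9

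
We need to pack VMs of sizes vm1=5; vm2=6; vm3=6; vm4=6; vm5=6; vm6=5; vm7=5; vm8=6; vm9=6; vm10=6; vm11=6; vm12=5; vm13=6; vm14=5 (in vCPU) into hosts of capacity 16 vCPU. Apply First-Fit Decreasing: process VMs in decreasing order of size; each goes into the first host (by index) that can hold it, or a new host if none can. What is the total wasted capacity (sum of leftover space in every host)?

17

Sorted descending: 6, 6, 6, 6, 6, 6, 6, 6, 6, 5, 5, 5, 5, 5.
Put 6 vCPU in host 1; 10 vCPU remain.
Put 6 vCPU in host 1; 4 vCPU remain.
Put 6 vCPU in host 2; 10 vCPU remain.
Put 6 vCPU in host 2; 4 vCPU remain.
Put 6 vCPU in host 3; 10 vCPU remain.
Put 6 vCPU in host 3; 4 vCPU remain.
Put 6 vCPU in host 4; 10 vCPU remain.
Put 6 vCPU in host 4; 4 vCPU remain.
Put 6 vCPU in host 5; 10 vCPU remain.
Put 5 vCPU in host 5; 5 vCPU remain.
Put 5 vCPU in host 5; 0 vCPU remain.
Put 5 vCPU in host 6; 11 vCPU remain.
Put 5 vCPU in host 6; 6 vCPU remain.
Put 5 vCPU in host 6; 1 vCPU remain.
6 hosts × 16 vCPU = 96 vCPU; used 79 vCPU; unused 17 vCPU.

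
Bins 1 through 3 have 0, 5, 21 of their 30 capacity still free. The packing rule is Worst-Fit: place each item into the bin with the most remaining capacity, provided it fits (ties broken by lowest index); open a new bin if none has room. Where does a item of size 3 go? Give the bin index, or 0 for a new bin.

3

Bins with room: bin 2 (5), bin 3 (21).
Most room is bin 3 with 21 free.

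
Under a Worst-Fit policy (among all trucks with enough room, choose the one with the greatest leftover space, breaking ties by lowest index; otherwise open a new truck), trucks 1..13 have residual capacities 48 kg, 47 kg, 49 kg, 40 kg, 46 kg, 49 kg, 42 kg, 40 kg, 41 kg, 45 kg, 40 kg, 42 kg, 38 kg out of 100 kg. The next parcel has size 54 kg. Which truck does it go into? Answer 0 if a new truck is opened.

0

No truck has ≥ 54 kg free, so a new truck is opened.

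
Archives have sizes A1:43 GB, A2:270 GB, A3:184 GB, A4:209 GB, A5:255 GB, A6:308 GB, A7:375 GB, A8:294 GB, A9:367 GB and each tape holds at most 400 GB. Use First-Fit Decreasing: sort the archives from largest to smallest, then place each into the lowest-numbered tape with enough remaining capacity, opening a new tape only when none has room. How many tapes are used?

7

Sorted descending: 375, 367, 308, 294, 270, 255, 209, 184, 43.
tape 1: place 375 GB, 25 GB left
tape 2: place 367 GB, 33 GB left
tape 3: place 308 GB, 92 GB left
tape 4: place 294 GB, 106 GB left
tape 5: place 270 GB, 130 GB left
tape 6: place 255 GB, 145 GB left
tape 7: place 209 GB, 191 GB left
tape 7: place 184 GB, 7 GB left
tape 3: place 43 GB, 49 GB left
Final tapes: [375] [367] [308,43] [294] [270] [255] [209,184].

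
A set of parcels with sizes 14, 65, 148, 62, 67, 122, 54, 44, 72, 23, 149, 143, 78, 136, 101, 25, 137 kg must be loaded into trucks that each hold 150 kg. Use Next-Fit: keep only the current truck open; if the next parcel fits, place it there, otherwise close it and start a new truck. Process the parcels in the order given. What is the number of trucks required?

12

14 kg → truck 1 (remaining 136 kg)
65 kg → truck 1 (remaining 71 kg)
148 kg → truck 2 (remaining 2 kg)
62 kg → truck 3 (remaining 88 kg)
67 kg → truck 3 (remaining 21 kg)
122 kg → truck 4 (remaining 28 kg)
54 kg → truck 5 (remaining 96 kg)
44 kg → truck 5 (remaining 52 kg)
72 kg → truck 6 (remaining 78 kg)
23 kg → truck 6 (remaining 55 kg)
149 kg → truck 7 (remaining 1 kg)
143 kg → truck 8 (remaining 7 kg)
78 kg → truck 9 (remaining 72 kg)
136 kg → truck 10 (remaining 14 kg)
101 kg → truck 11 (remaining 49 kg)
25 kg → truck 11 (remaining 24 kg)
137 kg → truck 12 (remaining 13 kg)
Final trucks: [14,65] [148] [62,67] [122] [54,44] [72,23] [149] [143] [78] [136] [101,25] [137].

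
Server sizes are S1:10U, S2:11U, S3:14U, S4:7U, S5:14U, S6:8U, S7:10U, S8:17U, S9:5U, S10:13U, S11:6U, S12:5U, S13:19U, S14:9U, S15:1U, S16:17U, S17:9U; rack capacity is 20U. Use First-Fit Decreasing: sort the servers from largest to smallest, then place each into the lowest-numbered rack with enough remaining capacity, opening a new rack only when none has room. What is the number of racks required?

Sorted descending: 19, 17, 17, 14, 14, 13, 11, 10, 10, 9, 9, 8, 7, 6, 5, 5, 1.
Put 19U in rack 1; 1U remain.
Put 17U in rack 2; 3U remain.
Put 17U in rack 3; 3U remain.
Put 14U in rack 4; 6U remain.
Put 14U in rack 5; 6U remain.
Put 13U in rack 6; 7U remain.
Put 11U in rack 7; 9U remain.
Put 10U in rack 8; 10U remain.
Put 10U in rack 8; 0U remain.
Put 9U in rack 7; 0U remain.
Put 9U in rack 9; 11U remain.
Put 8U in rack 9; 3U remain.
Put 7U in rack 6; 0U remain.
Put 6U in rack 4; 0U remain.
Put 5U in rack 5; 1U remain.
Put 5U in rack 10; 15U remain.
Put 1U in rack 1; 0U remain.
Final racks: [19,1] [17] [17] [14,6] [14,5] [13,7] [11,9] [10,10] [9,8] [5].

10 racks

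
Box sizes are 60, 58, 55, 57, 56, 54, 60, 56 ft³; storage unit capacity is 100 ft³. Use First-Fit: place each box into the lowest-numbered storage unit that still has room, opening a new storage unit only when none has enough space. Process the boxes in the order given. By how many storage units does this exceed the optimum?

0

First-Fit: [60] [58] [55] [57] [56] [54] [60] [56] → 8 storage units.
8 boxes exceed 50 ft³ (half the capacity), and no two of those can share a storage unit, so at least 8 storage units are needed.
So 8 is already optimal.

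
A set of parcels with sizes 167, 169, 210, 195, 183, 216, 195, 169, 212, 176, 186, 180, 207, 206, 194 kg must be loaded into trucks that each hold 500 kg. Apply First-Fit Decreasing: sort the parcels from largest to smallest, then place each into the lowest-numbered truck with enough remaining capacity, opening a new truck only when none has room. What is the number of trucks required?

Sorted descending: 216, 212, 210, 207, 206, 195, 195, 194, 186, 183, 180, 176, 169, 169, 167.
Put 216 kg in truck 1; 284 kg remain.
Put 212 kg in truck 1; 72 kg remain.
Put 210 kg in truck 2; 290 kg remain.
Put 207 kg in truck 2; 83 kg remain.
Put 206 kg in truck 3; 294 kg remain.
Put 195 kg in truck 3; 99 kg remain.
Put 195 kg in truck 4; 305 kg remain.
Put 194 kg in truck 4; 111 kg remain.
Put 186 kg in truck 5; 314 kg remain.
Put 183 kg in truck 5; 131 kg remain.
Put 180 kg in truck 6; 320 kg remain.
Put 176 kg in truck 6; 144 kg remain.
Put 169 kg in truck 7; 331 kg remain.
Put 169 kg in truck 7; 162 kg remain.
Put 167 kg in truck 8; 333 kg remain.
Final trucks: [216,212] [210,207] [206,195] [195,194] [186,183] [180,176] [169,169] [167].

8 trucks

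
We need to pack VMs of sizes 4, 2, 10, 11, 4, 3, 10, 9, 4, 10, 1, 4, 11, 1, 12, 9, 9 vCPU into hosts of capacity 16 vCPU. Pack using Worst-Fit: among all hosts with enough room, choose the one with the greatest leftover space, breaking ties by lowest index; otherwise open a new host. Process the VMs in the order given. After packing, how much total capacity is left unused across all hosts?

Put 4 vCPU in host 1; 12 vCPU remain.
Put 2 vCPU in host 1; 10 vCPU remain.
Put 10 vCPU in host 1; 0 vCPU remain.
Put 11 vCPU in host 2; 5 vCPU remain.
Put 4 vCPU in host 2; 1 vCPU remain.
Put 3 vCPU in host 3; 13 vCPU remain.
Put 10 vCPU in host 3; 3 vCPU remain.
Put 9 vCPU in host 4; 7 vCPU remain.
Put 4 vCPU in host 4; 3 vCPU remain.
Put 10 vCPU in host 5; 6 vCPU remain.
Put 1 vCPU in host 5; 5 vCPU remain.
Put 4 vCPU in host 5; 1 vCPU remain.
Put 11 vCPU in host 6; 5 vCPU remain.
Put 1 vCPU in host 6; 4 vCPU remain.
Put 12 vCPU in host 7; 4 vCPU remain.
Put 9 vCPU in host 8; 7 vCPU remain.
Put 9 vCPU in host 9; 7 vCPU remain.
9 hosts × 16 vCPU = 144 vCPU; used 114 vCPU; unused 30 vCPU.

30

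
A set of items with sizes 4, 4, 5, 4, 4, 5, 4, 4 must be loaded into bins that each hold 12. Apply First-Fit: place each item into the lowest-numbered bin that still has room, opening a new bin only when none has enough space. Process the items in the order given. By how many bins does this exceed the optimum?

1

First-Fit: [4,4,4] [5,4] [5,4] [4] → 4 bins.
Total size 34; any packing needs at least ⌈34/12⌉ = 3 bins.
An optimal packing achieves that bound: [5,5] [4,4,4] [4,4,4] → 3 bins.
Excess: 4 − 3 = 1.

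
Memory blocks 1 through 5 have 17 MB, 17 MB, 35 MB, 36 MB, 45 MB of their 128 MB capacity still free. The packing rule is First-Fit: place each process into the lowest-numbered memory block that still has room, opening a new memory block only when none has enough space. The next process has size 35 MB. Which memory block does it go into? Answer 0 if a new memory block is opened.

Memory blocks with room: memory block 3 (35 MB), memory block 4 (36 MB), memory block 5 (45 MB).
The first with room is memory block 3.

3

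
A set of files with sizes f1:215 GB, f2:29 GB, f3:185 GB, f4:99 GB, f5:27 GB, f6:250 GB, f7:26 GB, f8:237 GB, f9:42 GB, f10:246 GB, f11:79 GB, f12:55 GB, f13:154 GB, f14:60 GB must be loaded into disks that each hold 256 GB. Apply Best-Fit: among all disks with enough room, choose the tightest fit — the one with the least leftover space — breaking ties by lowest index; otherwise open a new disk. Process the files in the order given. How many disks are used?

8

disk 1: place f1 (215 GB), 41 GB left
disk 1: place f2 (29 GB), 12 GB left
disk 2: place f3 (185 GB), 71 GB left
disk 3: place f4 (99 GB), 157 GB left
disk 2: place f5 (27 GB), 44 GB left
disk 4: place f6 (250 GB), 6 GB left
disk 2: place f7 (26 GB), 18 GB left
disk 5: place f8 (237 GB), 19 GB left
disk 3: place f9 (42 GB), 115 GB left
disk 6: place f10 (246 GB), 10 GB left
disk 3: place f11 (79 GB), 36 GB left
disk 7: place f12 (55 GB), 201 GB left
disk 7: place f13 (154 GB), 47 GB left
disk 8: place f14 (60 GB), 196 GB left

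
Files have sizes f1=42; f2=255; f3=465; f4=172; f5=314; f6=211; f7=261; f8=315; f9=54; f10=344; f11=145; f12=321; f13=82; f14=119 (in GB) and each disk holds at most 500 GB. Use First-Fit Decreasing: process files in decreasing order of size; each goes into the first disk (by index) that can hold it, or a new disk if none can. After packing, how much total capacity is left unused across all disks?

400

Sorted descending: 465, 344, 321, 315, 314, 261, 255, 211, 172, 145, 119, 82, 54, 42.
465 GB → disk 1 (remaining 35 GB)
344 GB → disk 2 (remaining 156 GB)
321 GB → disk 3 (remaining 179 GB)
315 GB → disk 4 (remaining 185 GB)
314 GB → disk 5 (remaining 186 GB)
261 GB → disk 6 (remaining 239 GB)
255 GB → disk 7 (remaining 245 GB)
211 GB → disk 6 (remaining 28 GB)
172 GB → disk 3 (remaining 7 GB)
145 GB → disk 2 (remaining 11 GB)
119 GB → disk 4 (remaining 66 GB)
82 GB → disk 5 (remaining 104 GB)
54 GB → disk 4 (remaining 12 GB)
42 GB → disk 5 (remaining 62 GB)
7 disks × 500 GB = 3500 GB; used 3100 GB; unused 400 GB.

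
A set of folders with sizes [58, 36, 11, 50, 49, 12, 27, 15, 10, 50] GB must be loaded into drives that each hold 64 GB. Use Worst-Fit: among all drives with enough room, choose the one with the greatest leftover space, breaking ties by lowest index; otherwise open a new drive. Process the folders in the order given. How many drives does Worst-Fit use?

6

Put 58 GB in drive 1; 6 GB remain.
Put 36 GB in drive 2; 28 GB remain.
Put 11 GB in drive 2; 17 GB remain.
Put 50 GB in drive 3; 14 GB remain.
Put 49 GB in drive 4; 15 GB remain.
Put 12 GB in drive 2; 5 GB remain.
Put 27 GB in drive 5; 37 GB remain.
Put 15 GB in drive 5; 22 GB remain.
Put 10 GB in drive 5; 12 GB remain.
Put 50 GB in drive 6; 14 GB remain.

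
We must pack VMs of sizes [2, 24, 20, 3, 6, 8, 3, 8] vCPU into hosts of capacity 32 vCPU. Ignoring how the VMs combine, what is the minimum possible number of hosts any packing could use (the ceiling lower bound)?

3

Total size = 2 + 24 + 20 + 3 + 6 + 8 + 3 + 8 = 74 vCPU.
⌈74 / 32⌉ = 3.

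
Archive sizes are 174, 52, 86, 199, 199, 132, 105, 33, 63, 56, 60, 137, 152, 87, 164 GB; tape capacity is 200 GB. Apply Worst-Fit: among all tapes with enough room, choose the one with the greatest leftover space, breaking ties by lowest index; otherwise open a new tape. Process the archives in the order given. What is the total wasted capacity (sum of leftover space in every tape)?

301

174 GB → tape 1 (remaining 26 GB)
52 GB → tape 2 (remaining 148 GB)
86 GB → tape 2 (remaining 62 GB)
199 GB → tape 3 (remaining 1 GB)
199 GB → tape 4 (remaining 1 GB)
132 GB → tape 5 (remaining 68 GB)
105 GB → tape 6 (remaining 95 GB)
33 GB → tape 6 (remaining 62 GB)
63 GB → tape 5 (remaining 5 GB)
56 GB → tape 2 (remaining 6 GB)
60 GB → tape 6 (remaining 2 GB)
137 GB → tape 7 (remaining 63 GB)
152 GB → tape 8 (remaining 48 GB)
87 GB → tape 9 (remaining 113 GB)
164 GB → tape 10 (remaining 36 GB)
10 tapes × 200 GB = 2000 GB; used 1699 GB; unused 301 GB.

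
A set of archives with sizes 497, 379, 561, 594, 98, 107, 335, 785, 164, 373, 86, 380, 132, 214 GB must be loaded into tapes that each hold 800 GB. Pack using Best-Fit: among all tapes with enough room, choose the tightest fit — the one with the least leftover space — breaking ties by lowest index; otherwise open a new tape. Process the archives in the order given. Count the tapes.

Put 497 GB in tape 1; 303 GB remain.
Put 379 GB in tape 2; 421 GB remain.
Put 561 GB in tape 3; 239 GB remain.
Put 594 GB in tape 4; 206 GB remain.
Put 98 GB in tape 4; 108 GB remain.
Put 107 GB in tape 4; 1 GB remain.
Put 335 GB in tape 2; 86 GB remain.
Put 785 GB in tape 5; 15 GB remain.
Put 164 GB in tape 3; 75 GB remain.
Put 373 GB in tape 6; 427 GB remain.
Put 86 GB in tape 2; 0 GB remain.
Put 380 GB in tape 6; 47 GB remain.
Put 132 GB in tape 1; 171 GB remain.
Put 214 GB in tape 7; 586 GB remain.

7 tapes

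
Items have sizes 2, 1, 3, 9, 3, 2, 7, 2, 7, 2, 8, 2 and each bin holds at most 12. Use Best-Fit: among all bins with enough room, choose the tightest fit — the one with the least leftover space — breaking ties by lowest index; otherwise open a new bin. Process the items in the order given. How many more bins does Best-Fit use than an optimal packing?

1

Best-Fit: [2,1,3,2,2,2] [9,3] [7] [7] [8,2] → 5 bins.
Total size 48; any packing needs at least ⌈48/12⌉ = 4 bins.
An optimal packing achieves that bound: [9,3] [8,2,2] [7,3,2] [7,2,2,1] → 4 bins.
Excess: 5 − 4 = 1.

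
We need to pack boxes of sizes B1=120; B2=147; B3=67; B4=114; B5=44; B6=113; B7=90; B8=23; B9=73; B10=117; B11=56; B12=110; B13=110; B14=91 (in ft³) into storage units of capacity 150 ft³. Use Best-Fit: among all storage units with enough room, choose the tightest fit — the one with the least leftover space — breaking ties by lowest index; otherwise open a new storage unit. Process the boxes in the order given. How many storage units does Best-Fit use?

Put B1 (120 ft³) in storage unit 1; 30 ft³ remain.
Put B2 (147 ft³) in storage unit 2; 3 ft³ remain.
Put B3 (67 ft³) in storage unit 3; 83 ft³ remain.
Put B4 (114 ft³) in storage unit 4; 36 ft³ remain.
Put B5 (44 ft³) in storage unit 3; 39 ft³ remain.
Put B6 (113 ft³) in storage unit 5; 37 ft³ remain.
Put B7 (90 ft³) in storage unit 6; 60 ft³ remain.
Put B8 (23 ft³) in storage unit 1; 7 ft³ remain.
Put B9 (73 ft³) in storage unit 7; 77 ft³ remain.
Put B10 (117 ft³) in storage unit 8; 33 ft³ remain.
Put B11 (56 ft³) in storage unit 6; 4 ft³ remain.
Put B12 (110 ft³) in storage unit 9; 40 ft³ remain.
Put B13 (110 ft³) in storage unit 10; 40 ft³ remain.
Put B14 (91 ft³) in storage unit 11; 59 ft³ remain.
Final storage units: [120,23] [147] [67,44] [114] [113] [90,56] [73] [117] [110] [110] [91].

11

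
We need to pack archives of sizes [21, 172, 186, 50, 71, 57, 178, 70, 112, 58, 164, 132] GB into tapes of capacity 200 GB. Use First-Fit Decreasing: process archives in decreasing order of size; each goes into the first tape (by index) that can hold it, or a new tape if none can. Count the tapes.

7 tapes

Sorted descending: 186, 178, 172, 164, 132, 112, 71, 70, 58, 57, 50, 21.
186 GB → tape 1 (remaining 14 GB)
178 GB → tape 2 (remaining 22 GB)
172 GB → tape 3 (remaining 28 GB)
164 GB → tape 4 (remaining 36 GB)
132 GB → tape 5 (remaining 68 GB)
112 GB → tape 6 (remaining 88 GB)
71 GB → tape 6 (remaining 17 GB)
70 GB → tape 7 (remaining 130 GB)
58 GB → tape 5 (remaining 10 GB)
57 GB → tape 7 (remaining 73 GB)
50 GB → tape 7 (remaining 23 GB)
21 GB → tape 2 (remaining 1 GB)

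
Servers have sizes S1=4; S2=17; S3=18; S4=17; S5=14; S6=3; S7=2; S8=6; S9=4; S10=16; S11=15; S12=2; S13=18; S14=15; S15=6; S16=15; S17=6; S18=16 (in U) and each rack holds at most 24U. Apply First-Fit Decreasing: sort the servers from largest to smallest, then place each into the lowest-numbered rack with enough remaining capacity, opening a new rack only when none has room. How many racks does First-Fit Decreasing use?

Sorted descending: 18, 18, 17, 17, 16, 16, 15, 15, 15, 14, 6, 6, 6, 4, 4, 3, 2, 2.
rack 1: place 18U, 6U left
rack 2: place 18U, 6U left
rack 3: place 17U, 7U left
rack 4: place 17U, 7U left
rack 5: place 16U, 8U left
rack 6: place 16U, 8U left
rack 7: place 15U, 9U left
rack 8: place 15U, 9U left
rack 9: place 15U, 9U left
rack 10: place 14U, 10U left
rack 1: place 6U, 0U left
rack 2: place 6U, 0U left
rack 3: place 6U, 1U left
rack 4: place 4U, 3U left
rack 5: place 4U, 4U left
rack 4: place 3U, 0U left
rack 5: place 2U, 2U left
rack 5: place 2U, 0U left
Final racks: [18,6] [18,6] [17,6] [17,4,3] [16,4,2,2] [16] [15] [15] [15] [14].

10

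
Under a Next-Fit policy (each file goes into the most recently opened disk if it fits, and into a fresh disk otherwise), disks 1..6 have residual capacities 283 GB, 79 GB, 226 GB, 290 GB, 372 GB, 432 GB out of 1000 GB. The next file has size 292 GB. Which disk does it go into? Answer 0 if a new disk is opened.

6

Next-Fit only looks at disk 6, which has 432 GB free.
292 GB fits there.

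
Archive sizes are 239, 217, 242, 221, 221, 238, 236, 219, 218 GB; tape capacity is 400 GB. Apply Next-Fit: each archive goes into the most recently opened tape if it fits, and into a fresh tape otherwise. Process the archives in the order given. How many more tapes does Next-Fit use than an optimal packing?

Next-Fit: [239] [217] [242] [221] [221] [238] [236] [219] [218] → 9 tapes.
9 archives exceed 200 GB (half the capacity), and no two of those can share a tape, so at least 9 tapes are needed.
So 9 is already optimal.

0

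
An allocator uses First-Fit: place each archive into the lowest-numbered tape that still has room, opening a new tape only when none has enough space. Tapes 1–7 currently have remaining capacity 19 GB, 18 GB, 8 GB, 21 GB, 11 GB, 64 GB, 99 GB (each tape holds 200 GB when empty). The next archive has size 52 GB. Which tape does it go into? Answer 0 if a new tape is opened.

6

Tapes with room: tape 6 (64 GB), tape 7 (99 GB).
The first with room is tape 6.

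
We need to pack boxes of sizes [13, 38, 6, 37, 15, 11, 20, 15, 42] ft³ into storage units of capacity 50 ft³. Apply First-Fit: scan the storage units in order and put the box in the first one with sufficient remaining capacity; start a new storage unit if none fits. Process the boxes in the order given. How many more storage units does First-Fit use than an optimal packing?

First-Fit: [13,6,15,11] [38] [37] [20,15] [42] → 5 storage units.
Total size 197 ft³; any packing needs at least ⌈197/50⌉ = 4 storage units.
An optimal packing achieves that bound: [42,6] [38,11] [37,13] [20,15,15] → 4 storage units.
Excess: 5 − 4 = 1.

1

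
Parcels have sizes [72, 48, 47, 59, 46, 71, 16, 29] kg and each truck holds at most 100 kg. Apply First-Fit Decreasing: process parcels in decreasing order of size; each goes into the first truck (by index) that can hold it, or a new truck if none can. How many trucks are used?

Sorted descending: 72, 71, 59, 48, 47, 46, 29, 16.
72 kg → truck 1 (remaining 28 kg)
71 kg → truck 2 (remaining 29 kg)
59 kg → truck 3 (remaining 41 kg)
48 kg → truck 4 (remaining 52 kg)
47 kg → truck 4 (remaining 5 kg)
46 kg → truck 5 (remaining 54 kg)
29 kg → truck 2 (remaining 0 kg)
16 kg → truck 1 (remaining 12 kg)
Final trucks: [72,16] [71,29] [59] [48,47] [46].

5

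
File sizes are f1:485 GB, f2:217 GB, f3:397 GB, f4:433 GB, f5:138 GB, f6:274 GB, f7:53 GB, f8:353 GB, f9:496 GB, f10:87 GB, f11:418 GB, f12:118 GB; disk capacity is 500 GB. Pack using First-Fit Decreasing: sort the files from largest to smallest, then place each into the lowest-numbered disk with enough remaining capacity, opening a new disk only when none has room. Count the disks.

Sorted descending: 496, 485, 433, 418, 397, 353, 274, 217, 138, 118, 87, 53.
Put 496 GB in disk 1; 4 GB remain.
Put 485 GB in disk 2; 15 GB remain.
Put 433 GB in disk 3; 67 GB remain.
Put 418 GB in disk 4; 82 GB remain.
Put 397 GB in disk 5; 103 GB remain.
Put 353 GB in disk 6; 147 GB remain.
Put 274 GB in disk 7; 226 GB remain.
Put 217 GB in disk 7; 9 GB remain.
Put 138 GB in disk 6; 9 GB remain.
Put 118 GB in disk 8; 382 GB remain.
Put 87 GB in disk 5; 16 GB remain.
Put 53 GB in disk 3; 14 GB remain.
Final disks: [496] [485] [433,53] [418] [397,87] [353,138] [274,217] [118].

8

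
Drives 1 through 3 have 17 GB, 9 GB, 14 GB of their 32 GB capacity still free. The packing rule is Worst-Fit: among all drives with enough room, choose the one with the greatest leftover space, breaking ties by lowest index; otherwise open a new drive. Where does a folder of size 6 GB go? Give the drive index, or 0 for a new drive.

Drives with room: drive 1 (17 GB), drive 2 (9 GB), drive 3 (14 GB).
Most room is drive 1 with 17 GB free.

1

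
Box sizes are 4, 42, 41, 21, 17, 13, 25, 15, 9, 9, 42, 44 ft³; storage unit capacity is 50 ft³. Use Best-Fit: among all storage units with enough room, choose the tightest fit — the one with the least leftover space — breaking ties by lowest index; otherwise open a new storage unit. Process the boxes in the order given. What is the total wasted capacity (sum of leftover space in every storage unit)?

68

Put 4 ft³ in storage unit 1; 46 ft³ remain.
Put 42 ft³ in storage unit 1; 4 ft³ remain.
Put 41 ft³ in storage unit 2; 9 ft³ remain.
Put 21 ft³ in storage unit 3; 29 ft³ remain.
Put 17 ft³ in storage unit 3; 12 ft³ remain.
Put 13 ft³ in storage unit 4; 37 ft³ remain.
Put 25 ft³ in storage unit 4; 12 ft³ remain.
Put 15 ft³ in storage unit 5; 35 ft³ remain.
Put 9 ft³ in storage unit 2; 0 ft³ remain.
Put 9 ft³ in storage unit 3; 3 ft³ remain.
Put 42 ft³ in storage unit 6; 8 ft³ remain.
Put 44 ft³ in storage unit 7; 6 ft³ remain.
7 storage units × 50 ft³ = 350 ft³; used 282 ft³; unused 68 ft³.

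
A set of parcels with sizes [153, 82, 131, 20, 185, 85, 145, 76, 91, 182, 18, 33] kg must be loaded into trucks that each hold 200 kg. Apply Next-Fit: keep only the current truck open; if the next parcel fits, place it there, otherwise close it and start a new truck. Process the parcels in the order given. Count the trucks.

truck 1: place 153 kg, 47 kg left
truck 2: place 82 kg, 118 kg left
truck 3: place 131 kg, 69 kg left
truck 3: place 20 kg, 49 kg left
truck 4: place 185 kg, 15 kg left
truck 5: place 85 kg, 115 kg left
truck 6: place 145 kg, 55 kg left
truck 7: place 76 kg, 124 kg left
truck 7: place 91 kg, 33 kg left
truck 8: place 182 kg, 18 kg left
truck 8: place 18 kg, 0 kg left
truck 9: place 33 kg, 167 kg left
Final trucks: [153] [82] [131,20] [185] [85] [145] [76,91] [182,18] [33].

9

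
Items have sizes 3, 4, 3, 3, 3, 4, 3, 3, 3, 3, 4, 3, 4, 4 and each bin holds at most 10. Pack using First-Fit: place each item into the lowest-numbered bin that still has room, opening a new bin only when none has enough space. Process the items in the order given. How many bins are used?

Put 3 in bin 1; 7 remain.
Put 4 in bin 1; 3 remain.
Put 3 in bin 1; 0 remain.
Put 3 in bin 2; 7 remain.
Put 3 in bin 2; 4 remain.
Put 4 in bin 2; 0 remain.
Put 3 in bin 3; 7 remain.
Put 3 in bin 3; 4 remain.
Put 3 in bin 3; 1 remain.
Put 3 in bin 4; 7 remain.
Put 4 in bin 4; 3 remain.
Put 3 in bin 4; 0 remain.
Put 4 in bin 5; 6 remain.
Put 4 in bin 5; 2 remain.

5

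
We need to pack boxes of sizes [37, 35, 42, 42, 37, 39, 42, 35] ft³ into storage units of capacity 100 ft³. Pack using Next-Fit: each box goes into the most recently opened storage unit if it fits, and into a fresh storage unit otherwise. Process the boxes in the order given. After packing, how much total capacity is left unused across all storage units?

91

37 ft³ → storage unit 1 (remaining 63 ft³)
35 ft³ → storage unit 1 (remaining 28 ft³)
42 ft³ → storage unit 2 (remaining 58 ft³)
42 ft³ → storage unit 2 (remaining 16 ft³)
37 ft³ → storage unit 3 (remaining 63 ft³)
39 ft³ → storage unit 3 (remaining 24 ft³)
42 ft³ → storage unit 4 (remaining 58 ft³)
35 ft³ → storage unit 4 (remaining 23 ft³)
4 storage units × 100 ft³ = 400 ft³; used 309 ft³; unused 91 ft³.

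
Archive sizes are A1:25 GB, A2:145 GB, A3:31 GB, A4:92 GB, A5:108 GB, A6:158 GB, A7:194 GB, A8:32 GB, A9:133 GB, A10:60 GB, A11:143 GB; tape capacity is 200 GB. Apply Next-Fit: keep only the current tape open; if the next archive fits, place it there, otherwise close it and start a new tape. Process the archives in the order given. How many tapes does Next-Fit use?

A1 (25 GB) → tape 1 (remaining 175 GB)
A2 (145 GB) → tape 1 (remaining 30 GB)
A3 (31 GB) → tape 2 (remaining 169 GB)
A4 (92 GB) → tape 2 (remaining 77 GB)
A5 (108 GB) → tape 3 (remaining 92 GB)
A6 (158 GB) → tape 4 (remaining 42 GB)
A7 (194 GB) → tape 5 (remaining 6 GB)
A8 (32 GB) → tape 6 (remaining 168 GB)
A9 (133 GB) → tape 6 (remaining 35 GB)
A10 (60 GB) → tape 7 (remaining 140 GB)
A11 (143 GB) → tape 8 (remaining 57 GB)
Final tapes: [25,145] [31,92] [108] [158] [194] [32,133] [60] [143].

8 tapes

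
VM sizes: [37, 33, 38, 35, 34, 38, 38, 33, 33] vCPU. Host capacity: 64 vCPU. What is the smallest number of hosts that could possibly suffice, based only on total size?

5

Total size = 37 + 33 + 38 + 35 + 34 + 38 + 38 + 33 + 33 = 319 vCPU.
⌈319 / 64⌉ = 5.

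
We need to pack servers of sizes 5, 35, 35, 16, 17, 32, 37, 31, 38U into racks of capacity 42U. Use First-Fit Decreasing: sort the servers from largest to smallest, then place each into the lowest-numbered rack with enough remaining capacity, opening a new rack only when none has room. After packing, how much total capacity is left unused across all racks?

Sorted descending: 38, 37, 35, 35, 32, 31, 17, 16, 5.
38U → rack 1 (remaining 4U)
37U → rack 2 (remaining 5U)
35U → rack 3 (remaining 7U)
35U → rack 4 (remaining 7U)
32U → rack 5 (remaining 10U)
31U → rack 6 (remaining 11U)
17U → rack 7 (remaining 25U)
16U → rack 7 (remaining 9U)
5U → rack 2 (remaining 0U)
7 racks × 42U = 294U; used 246U; unused 48U.

48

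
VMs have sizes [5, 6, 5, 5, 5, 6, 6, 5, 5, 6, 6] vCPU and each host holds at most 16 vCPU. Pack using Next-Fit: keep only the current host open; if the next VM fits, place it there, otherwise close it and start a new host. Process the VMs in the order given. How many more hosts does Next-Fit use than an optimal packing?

0

Next-Fit: [5,6,5] [5,5,6] [6,5,5] [6,6] → 4 hosts.
Total size 60 vCPU; any packing needs at least ⌈60/16⌉ = 4 hosts.
So 4 is already optimal.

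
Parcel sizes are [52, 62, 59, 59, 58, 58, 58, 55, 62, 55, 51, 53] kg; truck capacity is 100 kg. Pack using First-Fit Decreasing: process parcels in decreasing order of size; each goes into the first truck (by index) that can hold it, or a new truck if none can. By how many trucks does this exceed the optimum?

0

First-Fit Decreasing: [62] [62] [59] [59] [58] [58] [58] [55] [55] [53] [52] [51] → 12 trucks.
12 parcels exceed 50 kg (half the capacity), and no two of those can share a truck, so at least 12 trucks are needed.
So 12 is already optimal.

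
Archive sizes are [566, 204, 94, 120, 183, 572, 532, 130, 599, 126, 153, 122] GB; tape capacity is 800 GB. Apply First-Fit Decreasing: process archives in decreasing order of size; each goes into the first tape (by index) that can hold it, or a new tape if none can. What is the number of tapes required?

Sorted descending: 599, 572, 566, 532, 204, 183, 153, 130, 126, 122, 120, 94.
599 GB → tape 1 (remaining 201 GB)
572 GB → tape 2 (remaining 228 GB)
566 GB → tape 3 (remaining 234 GB)
532 GB → tape 4 (remaining 268 GB)
204 GB → tape 2 (remaining 24 GB)
183 GB → tape 1 (remaining 18 GB)
153 GB → tape 3 (remaining 81 GB)
130 GB → tape 4 (remaining 138 GB)
126 GB → tape 4 (remaining 12 GB)
122 GB → tape 5 (remaining 678 GB)
120 GB → tape 5 (remaining 558 GB)
94 GB → tape 5 (remaining 464 GB)
Final tapes: [599,183] [572,204] [566,153] [532,130,126] [122,120,94].

5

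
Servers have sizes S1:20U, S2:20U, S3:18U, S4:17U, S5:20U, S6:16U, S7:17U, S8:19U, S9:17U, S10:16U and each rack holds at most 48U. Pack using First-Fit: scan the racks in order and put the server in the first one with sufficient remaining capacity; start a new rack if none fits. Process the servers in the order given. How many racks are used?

Put S1 (20U) in rack 1; 28U remain.
Put S2 (20U) in rack 1; 8U remain.
Put S3 (18U) in rack 2; 30U remain.
Put S4 (17U) in rack 2; 13U remain.
Put S5 (20U) in rack 3; 28U remain.
Put S6 (16U) in rack 3; 12U remain.
Put S7 (17U) in rack 4; 31U remain.
Put S8 (19U) in rack 4; 12U remain.
Put S9 (17U) in rack 5; 31U remain.
Put S10 (16U) in rack 5; 15U remain.

5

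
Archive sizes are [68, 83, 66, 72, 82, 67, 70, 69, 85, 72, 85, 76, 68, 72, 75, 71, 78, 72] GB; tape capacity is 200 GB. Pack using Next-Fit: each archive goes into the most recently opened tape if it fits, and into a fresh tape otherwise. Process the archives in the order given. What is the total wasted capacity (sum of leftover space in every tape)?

68 GB → tape 1 (remaining 132 GB)
83 GB → tape 1 (remaining 49 GB)
66 GB → tape 2 (remaining 134 GB)
72 GB → tape 2 (remaining 62 GB)
82 GB → tape 3 (remaining 118 GB)
67 GB → tape 3 (remaining 51 GB)
70 GB → tape 4 (remaining 130 GB)
69 GB → tape 4 (remaining 61 GB)
85 GB → tape 5 (remaining 115 GB)
72 GB → tape 5 (remaining 43 GB)
85 GB → tape 6 (remaining 115 GB)
76 GB → tape 6 (remaining 39 GB)
68 GB → tape 7 (remaining 132 GB)
72 GB → tape 7 (remaining 60 GB)
75 GB → tape 8 (remaining 125 GB)
71 GB → tape 8 (remaining 54 GB)
78 GB → tape 9 (remaining 122 GB)
72 GB → tape 9 (remaining 50 GB)
9 tapes × 200 GB = 1800 GB; used 1331 GB; unused 469 GB.

469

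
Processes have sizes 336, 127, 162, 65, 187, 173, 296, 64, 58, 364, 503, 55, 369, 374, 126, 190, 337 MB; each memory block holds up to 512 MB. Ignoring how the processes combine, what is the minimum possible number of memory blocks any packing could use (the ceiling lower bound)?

Total size = 336 + 127 + 162 + 65 + 187 + 173 + 296 + 64 + 58 + 364 + 503 + 55 + 369 + 374 + 126 + 190 + 337 = 3786 MB.
⌈3786 / 512⌉ = 8.

8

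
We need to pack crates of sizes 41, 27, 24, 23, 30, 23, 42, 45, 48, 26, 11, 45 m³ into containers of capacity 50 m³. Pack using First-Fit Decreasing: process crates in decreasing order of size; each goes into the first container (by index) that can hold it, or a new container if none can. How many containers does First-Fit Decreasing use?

Sorted descending: 48, 45, 45, 42, 41, 30, 27, 26, 24, 23, 23, 11.
Put 48 m³ in container 1; 2 m³ remain.
Put 45 m³ in container 2; 5 m³ remain.
Put 45 m³ in container 3; 5 m³ remain.
Put 42 m³ in container 4; 8 m³ remain.
Put 41 m³ in container 5; 9 m³ remain.
Put 30 m³ in container 6; 20 m³ remain.
Put 27 m³ in container 7; 23 m³ remain.
Put 26 m³ in container 8; 24 m³ remain.
Put 24 m³ in container 8; 0 m³ remain.
Put 23 m³ in container 7; 0 m³ remain.
Put 23 m³ in container 9; 27 m³ remain.
Put 11 m³ in container 6; 9 m³ remain.
Final containers: [48] [45] [45] [42] [41] [30,11] [27,23] [26,24] [23].

9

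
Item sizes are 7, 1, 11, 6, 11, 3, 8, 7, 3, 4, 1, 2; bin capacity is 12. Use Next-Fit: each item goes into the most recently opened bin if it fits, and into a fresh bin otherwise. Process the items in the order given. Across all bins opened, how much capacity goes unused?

Put 7 in bin 1; 5 remain.
Put 1 in bin 1; 4 remain.
Put 11 in bin 2; 1 remain.
Put 6 in bin 3; 6 remain.
Put 11 in bin 4; 1 remain.
Put 3 in bin 5; 9 remain.
Put 8 in bin 5; 1 remain.
Put 7 in bin 6; 5 remain.
Put 3 in bin 6; 2 remain.
Put 4 in bin 7; 8 remain.
Put 1 in bin 7; 7 remain.
Put 2 in bin 7; 5 remain.
7 bins × 12 = 84; used 64; unused 20.

20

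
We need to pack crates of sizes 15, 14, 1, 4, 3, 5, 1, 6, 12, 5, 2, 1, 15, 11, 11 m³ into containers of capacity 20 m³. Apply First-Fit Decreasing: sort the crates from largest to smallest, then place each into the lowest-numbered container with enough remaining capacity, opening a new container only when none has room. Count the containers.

Sorted descending: 15, 15, 14, 12, 11, 11, 6, 5, 5, 4, 3, 2, 1, 1, 1.
Put 15 m³ in container 1; 5 m³ remain.
Put 15 m³ in container 2; 5 m³ remain.
Put 14 m³ in container 3; 6 m³ remain.
Put 12 m³ in container 4; 8 m³ remain.
Put 11 m³ in container 5; 9 m³ remain.
Put 11 m³ in container 6; 9 m³ remain.
Put 6 m³ in container 3; 0 m³ remain.
Put 5 m³ in container 1; 0 m³ remain.
Put 5 m³ in container 2; 0 m³ remain.
Put 4 m³ in container 4; 4 m³ remain.
Put 3 m³ in container 4; 1 m³ remain.
Put 2 m³ in container 5; 7 m³ remain.
Put 1 m³ in container 4; 0 m³ remain.
Put 1 m³ in container 5; 6 m³ remain.
Put 1 m³ in container 5; 5 m³ remain.

6 containers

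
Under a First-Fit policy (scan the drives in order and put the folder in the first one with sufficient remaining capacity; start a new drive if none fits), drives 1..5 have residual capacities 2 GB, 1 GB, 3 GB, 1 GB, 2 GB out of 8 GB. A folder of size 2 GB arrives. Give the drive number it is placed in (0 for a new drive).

Drives with room: drive 1 (2 GB), drive 3 (3 GB), drive 5 (2 GB).
The first with room is drive 1.

1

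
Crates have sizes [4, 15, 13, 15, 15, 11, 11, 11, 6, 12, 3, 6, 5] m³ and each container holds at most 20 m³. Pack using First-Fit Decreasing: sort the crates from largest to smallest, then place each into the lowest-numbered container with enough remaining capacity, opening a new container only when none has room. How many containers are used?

Sorted descending: 15, 15, 15, 13, 12, 11, 11, 11, 6, 6, 5, 4, 3.
15 m³ → container 1 (remaining 5 m³)
15 m³ → container 2 (remaining 5 m³)
15 m³ → container 3 (remaining 5 m³)
13 m³ → container 4 (remaining 7 m³)
12 m³ → container 5 (remaining 8 m³)
11 m³ → container 6 (remaining 9 m³)
11 m³ → container 7 (remaining 9 m³)
11 m³ → container 8 (remaining 9 m³)
6 m³ → container 4 (remaining 1 m³)
6 m³ → container 5 (remaining 2 m³)
5 m³ → container 1 (remaining 0 m³)
4 m³ → container 2 (remaining 1 m³)
3 m³ → container 3 (remaining 2 m³)
Final containers: [15,5] [15,4] [15,3] [13,6] [12,6] [11] [11] [11].

8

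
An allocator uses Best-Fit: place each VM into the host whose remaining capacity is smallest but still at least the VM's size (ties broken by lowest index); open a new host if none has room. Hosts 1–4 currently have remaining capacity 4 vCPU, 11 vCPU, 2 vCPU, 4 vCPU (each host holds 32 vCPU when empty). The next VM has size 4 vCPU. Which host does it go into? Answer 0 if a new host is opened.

Hosts with room: host 1 (4 vCPU), host 2 (11 vCPU), host 4 (4 vCPU).
Tightest fit is host 1 with 4 vCPU free.

1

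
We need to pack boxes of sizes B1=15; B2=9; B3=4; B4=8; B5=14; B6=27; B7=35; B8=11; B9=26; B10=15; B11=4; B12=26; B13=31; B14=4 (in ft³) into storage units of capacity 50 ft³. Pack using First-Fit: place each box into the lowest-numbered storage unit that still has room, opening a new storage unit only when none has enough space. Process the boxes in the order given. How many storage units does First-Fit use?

6 storage units

Put B1 (15 ft³) in storage unit 1; 35 ft³ remain.
Put B2 (9 ft³) in storage unit 1; 26 ft³ remain.
Put B3 (4 ft³) in storage unit 1; 22 ft³ remain.
Put B4 (8 ft³) in storage unit 1; 14 ft³ remain.
Put B5 (14 ft³) in storage unit 1; 0 ft³ remain.
Put B6 (27 ft³) in storage unit 2; 23 ft³ remain.
Put B7 (35 ft³) in storage unit 3; 15 ft³ remain.
Put B8 (11 ft³) in storage unit 2; 12 ft³ remain.
Put B9 (26 ft³) in storage unit 4; 24 ft³ remain.
Put B10 (15 ft³) in storage unit 3; 0 ft³ remain.
Put B11 (4 ft³) in storage unit 2; 8 ft³ remain.
Put B12 (26 ft³) in storage unit 5; 24 ft³ remain.
Put B13 (31 ft³) in storage unit 6; 19 ft³ remain.
Put B14 (4 ft³) in storage unit 2; 4 ft³ remain.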